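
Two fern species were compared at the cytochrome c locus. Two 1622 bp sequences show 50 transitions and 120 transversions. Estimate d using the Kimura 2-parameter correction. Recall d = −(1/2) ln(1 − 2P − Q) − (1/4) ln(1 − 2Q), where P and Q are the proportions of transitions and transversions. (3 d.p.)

P = 50/1622 ≈ 0.030826 and Q = 120/1622 ≈ 0.073983.
Under the Kimura two-parameter model, d = −½ ln(1 − 2P − Q) − ¼ ln(1 − 2Q).
1 − 2P − Q = 0.864365, giving −½ ln(0.864365) = 0.072880.
1 − 2Q = 0.852034, giving −¼ ln(0.852034) = 0.040032.
d = 0.072880 + 0.040032 = 0.112912.

0.113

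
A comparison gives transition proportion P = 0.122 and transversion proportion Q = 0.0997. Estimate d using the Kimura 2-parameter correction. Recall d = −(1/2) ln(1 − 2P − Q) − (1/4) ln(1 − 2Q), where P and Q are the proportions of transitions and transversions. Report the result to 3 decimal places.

0.266

Under the Kimura two-parameter model, d = −½ ln(1 − 2P − Q) − ¼ ln(1 − 2Q).
1 − 2P − Q = 0.6563, giving −½ ln(0.6563) = 0.210569.
1 − 2Q = 0.8006, giving −¼ ln(0.8006) = 0.055598.
d = 0.210569 + 0.055598 = 0.266167.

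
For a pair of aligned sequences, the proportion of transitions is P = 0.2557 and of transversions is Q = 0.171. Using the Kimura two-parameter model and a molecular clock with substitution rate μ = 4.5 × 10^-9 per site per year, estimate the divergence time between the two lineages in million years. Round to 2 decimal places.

75.35

Under the Kimura two-parameter model, d = −½ ln(1 − 2P − Q) − ¼ ln(1 − 2Q).
1 − 2P − Q = 0.3176, giving −½ ln(0.3176) = 0.573481.
1 − 2Q = 0.658, giving −¼ ln(0.658) = 0.104638.
d = 0.573481 + 0.104638 = 0.678119.
Under a molecular clock d = 2μt, so t = d/(2μ) = 0.678119 / (2 × 4.5 × 10^-9) = 75.35 million years.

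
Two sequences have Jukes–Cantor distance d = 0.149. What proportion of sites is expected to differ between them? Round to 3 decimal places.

0.135

p = (3/4)(1 − e^(−4d/3)) = 0.75 × (1 − e^(-0.198667)) = 0.75 × (1 − 0.819823) = 0.135133.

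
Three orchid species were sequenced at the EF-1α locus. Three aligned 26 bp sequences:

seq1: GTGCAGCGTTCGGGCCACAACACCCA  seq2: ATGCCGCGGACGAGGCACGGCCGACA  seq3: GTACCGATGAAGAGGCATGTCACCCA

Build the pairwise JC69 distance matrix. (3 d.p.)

d(seq1,seq2) = 0.623, d(seq1,seq3) = 0.717, d(seq2,seq3) = 0.539

seq1–seq2: 11/26 sites differ → p ≈ 0.423077, d = −0.75 ln(1 − 0.564103) = 0.622762 ≈ 0.623.
seq1–seq3: 12/26 sites differ → p ≈ 0.461538, d = −0.75 ln(1 − 0.615384) = 0.716632 ≈ 0.717.
seq2–seq3: 10/26 sites differ → p ≈ 0.384615, d = −0.75 ln(1 − 0.51282) = 0.539341 ≈ 0.539.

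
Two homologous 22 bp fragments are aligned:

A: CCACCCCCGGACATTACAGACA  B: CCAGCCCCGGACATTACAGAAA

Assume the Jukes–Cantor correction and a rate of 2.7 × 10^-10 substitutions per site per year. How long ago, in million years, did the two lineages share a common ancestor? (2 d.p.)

The sequences differ at 2 of 22 sites (4, 21), so p = 2/22 ≈ 0.090909.
d = −(3/4) ln(1 − 4p/3) = −0.75 ln(1 − 0.121212) = −0.75 ln(0.878788)
  = −0.75 × (-0.129212) = 0.096909 substitutions/site.
Under a molecular clock d = 2μt, so t = d/(2μ) = 0.096909 / (2 × 2.7 × 10^-10) = 179.46 million years.

179.46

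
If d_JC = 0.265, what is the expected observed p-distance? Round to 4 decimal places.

p = (3/4)(1 − e^(−4d/3)) = 0.75 × (1 − e^(-0.353333)) = 0.75 × (1 − 0.702343) = 0.223243.

0.2232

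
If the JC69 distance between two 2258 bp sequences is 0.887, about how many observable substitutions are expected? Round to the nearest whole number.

Invert JC69: p = (3/4)(1 − e^(−4d/3)) = 0.75 × (1 − e^(-1.182667)) = 0.75 × (1 − 0.306460) = 0.520155.
Expected differing sites = pL ≈ 0.520155 × 2258 = 1174.50999 ≈ 1175.

1175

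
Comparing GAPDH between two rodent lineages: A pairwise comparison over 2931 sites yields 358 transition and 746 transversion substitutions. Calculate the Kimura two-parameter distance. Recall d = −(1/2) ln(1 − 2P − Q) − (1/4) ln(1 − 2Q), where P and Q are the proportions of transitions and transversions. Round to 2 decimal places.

P = 358/2931 ≈ 0.122143 and Q = 746/2931 ≈ 0.254521.
Under the Kimura two-parameter model, d = −½ ln(1 − 2P − Q) − ¼ ln(1 − 2Q).
1 − 2P − Q = 0.501193, giving −½ ln(0.501193) = 0.345382.
1 − 2Q = 0.490958, giving −¼ ln(0.490958) = 0.177849.
d = 0.345382 + 0.177849 = 0.523231.

0.52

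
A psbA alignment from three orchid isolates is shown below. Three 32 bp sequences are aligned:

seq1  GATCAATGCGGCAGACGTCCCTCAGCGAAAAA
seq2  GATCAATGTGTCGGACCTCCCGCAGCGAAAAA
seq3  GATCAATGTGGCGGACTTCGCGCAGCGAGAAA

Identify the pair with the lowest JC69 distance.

seq2 and seq3

seq1–seq2: 5/32 differ, p = 0.156, d = 0.175.
seq1–seq3: 6/32 differ, p = 0.188, d = 0.216.
seq2–seq3: 4/32 differ, p = 0.125, d = 0.137.
The smallest distance is between seq2 and seq3.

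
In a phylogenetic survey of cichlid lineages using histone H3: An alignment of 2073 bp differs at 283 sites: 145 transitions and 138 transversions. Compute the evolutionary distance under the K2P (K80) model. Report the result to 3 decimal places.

P = 145/2073 ≈ 0.069947 and Q = 138/2073 ≈ 0.06657.
Under the Kimura two-parameter model, d = −½ ln(1 − 2P − Q) − ¼ ln(1 − 2Q).
1 − 2P − Q = 0.793536, giving −½ ln(0.793536) = 0.115628.
1 − 2Q = 0.86686, giving −¼ ln(0.86686) = 0.035719.
d = 0.115628 + 0.035719 = 0.151347.

0.151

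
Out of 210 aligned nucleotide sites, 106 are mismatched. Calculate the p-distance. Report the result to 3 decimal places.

0.505

p = 106/210 = 0.504761… ≈ 0.505 (to 3 d.p.).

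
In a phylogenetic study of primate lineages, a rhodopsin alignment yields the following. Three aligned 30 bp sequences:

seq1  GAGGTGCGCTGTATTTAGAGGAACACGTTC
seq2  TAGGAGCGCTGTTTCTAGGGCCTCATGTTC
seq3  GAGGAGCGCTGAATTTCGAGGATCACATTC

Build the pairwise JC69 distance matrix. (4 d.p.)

d(seq1,seq2) = 0.3831, d(seq1,seq3) = 0.1885, d(seq2,seq3) = 0.4408

seq1–seq2: 9/30 sites differ → p = 0.3, d = −0.75 ln(1 − 0.4) = 0.383119 ≈ 0.3831.
seq1–seq3: 5/30 sites differ → p ≈ 0.166667, d = −0.75 ln(1 − 0.222223) = 0.188487 ≈ 0.1885.
seq2–seq3: 10/30 sites differ → p ≈ 0.333333, d = −0.75 ln(1 − 0.444444) = 0.440839 ≈ 0.4408.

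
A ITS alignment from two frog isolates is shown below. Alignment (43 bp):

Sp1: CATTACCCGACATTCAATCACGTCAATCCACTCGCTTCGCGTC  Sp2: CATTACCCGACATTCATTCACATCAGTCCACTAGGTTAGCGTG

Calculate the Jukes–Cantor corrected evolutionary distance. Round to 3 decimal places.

0.184

The sequences differ at 7 of 43 sites (17, 22, 26, 33, 35, 38, 43), so p = 7/43 ≈ 0.162791.
d = −(3/4) ln(1 − 4p/3) = −0.75 ln(1 − 0.217055) = −0.75 ln(0.782945)
  = −0.75 × (-0.244693) = 0.183520 substitutions/site.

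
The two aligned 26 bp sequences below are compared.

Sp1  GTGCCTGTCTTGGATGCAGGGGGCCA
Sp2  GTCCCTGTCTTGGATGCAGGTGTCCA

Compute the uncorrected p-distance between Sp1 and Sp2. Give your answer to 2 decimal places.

The sequences differ at 3 of 26 positions (sites 3, 21, 23).
p = 3/26 = 0.115384… ≈ 0.12 (to 2 d.p.).

0.12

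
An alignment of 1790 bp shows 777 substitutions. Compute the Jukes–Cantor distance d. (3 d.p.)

0.648

p = 777/1790 ≈ 0.434078.
d = −(3/4) ln(1 − 4p/3) = −0.75 ln(1 − 0.578771) = −0.75 ln(0.421229)
  = −0.75 × (-0.864579) = 0.648434 substitutions/site.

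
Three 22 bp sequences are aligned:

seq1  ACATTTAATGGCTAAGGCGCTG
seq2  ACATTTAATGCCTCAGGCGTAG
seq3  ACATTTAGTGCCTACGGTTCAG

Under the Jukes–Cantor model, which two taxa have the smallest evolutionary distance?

seq1 and seq2

seq1–seq2: 4/22 differ, p = 0.182, d = 0.208.
seq1–seq3: 6/22 differ, p = 0.273, d = 0.339.
seq2–seq3: 6/22 differ, p = 0.273, d = 0.339.
The smallest distance is between seq1 and seq2.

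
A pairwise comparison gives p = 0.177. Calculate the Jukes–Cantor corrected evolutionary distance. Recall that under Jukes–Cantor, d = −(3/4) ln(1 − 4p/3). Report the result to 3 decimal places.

d = −(3/4) ln(1 − 4p/3) = −0.75 ln(1 − 0.236) = −0.75 ln(0.764)
  = −0.75 × (-0.269187) = 0.201890 substitutions/site.

0.202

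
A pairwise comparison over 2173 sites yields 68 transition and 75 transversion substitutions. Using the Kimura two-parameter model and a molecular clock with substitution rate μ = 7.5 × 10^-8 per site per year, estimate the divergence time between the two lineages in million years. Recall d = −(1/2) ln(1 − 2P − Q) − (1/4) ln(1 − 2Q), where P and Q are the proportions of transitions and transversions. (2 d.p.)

0.46

P = 68/2173 ≈ 0.031293 and Q = 75/2173 ≈ 0.034514.
Under the Kimura two-parameter model, d = −½ ln(1 − 2P − Q) − ¼ ln(1 − 2Q).
1 − 2P − Q = 0.9029, giving −½ ln(0.9029) = 0.051072.
1 − 2Q = 0.930972, giving −¼ ln(0.930972) = 0.017882.
d = 0.051072 + 0.017882 = 0.068954.
Under a molecular clock d = 2μt, so t = d/(2μ) = 0.068954 / (2 × 7.5 × 10^-8) = 0.46 million years.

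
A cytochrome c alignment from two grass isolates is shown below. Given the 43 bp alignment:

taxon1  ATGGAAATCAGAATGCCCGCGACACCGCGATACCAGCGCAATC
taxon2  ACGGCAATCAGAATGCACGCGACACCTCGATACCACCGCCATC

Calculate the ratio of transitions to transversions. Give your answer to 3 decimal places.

0.200

Transitions are A↔G and C↔T; transversions are all other mismatches.
Transitions: 1. Transversions: 5.
R = 1/5 = 0.200.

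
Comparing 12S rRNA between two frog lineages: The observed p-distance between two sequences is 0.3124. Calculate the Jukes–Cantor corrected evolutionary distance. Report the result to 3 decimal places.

d = −(3/4) ln(1 − 4p/3) = −0.75 ln(1 − 0.416533) = −0.75 ln(0.583467)
  = −0.75 × (-0.538767) = 0.404075 substitutions/site.

0.404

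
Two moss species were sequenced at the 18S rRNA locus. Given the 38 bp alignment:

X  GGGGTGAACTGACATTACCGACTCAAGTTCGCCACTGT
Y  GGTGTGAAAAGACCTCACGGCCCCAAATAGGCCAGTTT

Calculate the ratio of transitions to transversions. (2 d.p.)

0.30

Transitions are A↔G and C↔T; transversions are all other mismatches.
Transitions: 3. Transversions: 10.
R = 3/10 = 0.30.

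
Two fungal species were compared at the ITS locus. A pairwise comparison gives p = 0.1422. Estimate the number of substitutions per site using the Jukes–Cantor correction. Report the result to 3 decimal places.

d = −(3/4) ln(1 − 4p/3) = −0.75 ln(1 − 0.1896) = −0.75 ln(0.8104)
  = −0.75 × (-0.210227) = 0.157670 substitutions/site.

0.158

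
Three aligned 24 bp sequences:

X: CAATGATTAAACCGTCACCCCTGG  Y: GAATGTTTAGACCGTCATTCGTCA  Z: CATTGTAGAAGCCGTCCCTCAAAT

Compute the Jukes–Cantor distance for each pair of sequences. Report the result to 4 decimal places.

d(X,Y) = 0.4408, d(X,Z) = 0.7083, d(Y,Z) = 0.8240

X–Y: 8/24 sites differ → p ≈ 0.333333, d = −0.75 ln(1 − 0.444444) = 0.440839 ≈ 0.4408.
X–Z: 11/24 sites differ → p ≈ 0.458333, d = −0.75 ln(1 − 0.611111) = 0.708346 ≈ 0.7083.
Y–Z: 12/24 sites differ → p = 0.5, d = −0.75 ln(1 − 0.666667) = 0.823960 ≈ 0.8240.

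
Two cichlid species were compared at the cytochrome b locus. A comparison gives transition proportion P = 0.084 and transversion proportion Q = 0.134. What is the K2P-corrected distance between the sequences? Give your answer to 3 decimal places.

Under the Kimura two-parameter model, d = −½ ln(1 − 2P − Q) − ¼ ln(1 − 2Q).
1 − 2P − Q = 0.698, giving −½ ln(0.698) = 0.179768.
1 − 2Q = 0.732, giving −¼ ln(0.732) = 0.077994.
d = 0.179768 + 0.077994 = 0.257762.

0.258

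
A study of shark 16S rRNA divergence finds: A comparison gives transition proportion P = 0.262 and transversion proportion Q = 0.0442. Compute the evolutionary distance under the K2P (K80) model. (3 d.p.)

0.443

Under the Kimura two-parameter model, d = −½ ln(1 − 2P − Q) − ¼ ln(1 − 2Q).
1 − 2P − Q = 0.4318, giving −½ ln(0.4318) = 0.419896.
1 − 2Q = 0.9116, giving −¼ ln(0.9116) = 0.023138.
d = 0.419896 + 0.023138 = 0.443034.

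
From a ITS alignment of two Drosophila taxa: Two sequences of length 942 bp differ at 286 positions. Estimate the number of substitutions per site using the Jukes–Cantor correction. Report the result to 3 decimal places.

0.389

p = 286/942 ≈ 0.303609.
d = −(3/4) ln(1 − 4p/3) = −0.75 ln(1 − 0.404812) = −0.75 ln(0.595188)
  = −0.75 × (-0.518878) = 0.389159 substitutions/site.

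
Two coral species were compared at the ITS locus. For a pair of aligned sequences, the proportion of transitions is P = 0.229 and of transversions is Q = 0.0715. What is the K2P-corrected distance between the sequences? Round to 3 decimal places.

0.416

Under the Kimura two-parameter model, d = −½ ln(1 − 2P − Q) − ¼ ln(1 − 2Q).
1 − 2P − Q = 0.4705, giving −½ ln(0.4705) = 0.376980.
1 − 2Q = 0.857, giving −¼ ln(0.857) = 0.038579.
d = 0.376980 + 0.038579 = 0.415559.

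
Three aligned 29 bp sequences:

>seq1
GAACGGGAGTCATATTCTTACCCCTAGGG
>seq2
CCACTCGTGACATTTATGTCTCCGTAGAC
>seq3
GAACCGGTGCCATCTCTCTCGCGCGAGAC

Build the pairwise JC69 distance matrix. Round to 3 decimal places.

seq1–seq2: 15/29 sites differ → p ≈ 0.517241, d = −0.75 ln(1 − 0.689655) = 0.877553 ≈ 0.878.
seq1–seq3: 13/29 sites differ → p ≈ 0.448276, d = −0.75 ln(1 − 0.597701) = 0.682920 ≈ 0.683.
seq2–seq3: 12/29 sites differ → p ≈ 0.413793, d = −0.75 ln(1 − 0.551724) = 0.601760 ≈ 0.602.

d(seq1,seq2) = 0.878, d(seq1,seq3) = 0.683, d(seq2,seq3) = 0.602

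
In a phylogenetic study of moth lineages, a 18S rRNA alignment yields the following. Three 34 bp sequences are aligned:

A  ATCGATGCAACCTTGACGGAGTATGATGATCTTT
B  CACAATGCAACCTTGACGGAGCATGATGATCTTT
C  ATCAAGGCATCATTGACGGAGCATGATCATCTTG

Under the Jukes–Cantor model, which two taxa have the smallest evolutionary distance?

A and B

A–B: 4/34 differ, p = 0.118, d = 0.128.
A–C: 7/34 differ, p = 0.206, d = 0.241.
B–C: 7/34 differ, p = 0.206, d = 0.241.
The smallest distance is between A and B.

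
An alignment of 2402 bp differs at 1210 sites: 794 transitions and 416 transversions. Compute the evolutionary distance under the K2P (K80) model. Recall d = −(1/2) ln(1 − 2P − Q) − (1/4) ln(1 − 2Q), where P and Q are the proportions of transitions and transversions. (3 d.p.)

1.005

P = 794/2402 ≈ 0.330558 and Q = 416/2402 ≈ 0.173189.
Under the Kimura two-parameter model, d = −½ ln(1 − 2P − Q) − ¼ ln(1 − 2Q).
1 − 2P − Q = 0.165695, giving −½ ln(0.165695) = 0.898803.
1 − 2Q = 0.653622, giving −¼ ln(0.653622) = 0.106307.
d = 0.898803 + 0.106307 = 1.005110.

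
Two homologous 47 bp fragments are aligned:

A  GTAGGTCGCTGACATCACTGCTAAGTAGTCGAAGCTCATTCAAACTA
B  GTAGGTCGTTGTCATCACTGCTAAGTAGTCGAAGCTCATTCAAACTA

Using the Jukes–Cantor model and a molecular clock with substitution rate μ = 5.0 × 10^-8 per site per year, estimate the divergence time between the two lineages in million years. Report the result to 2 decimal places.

The sequences differ at 2 of 47 sites (9, 12), so p = 2/47 ≈ 0.042553.
d = −(3/4) ln(1 − 4p/3) = −0.75 ln(1 − 0.056737) = −0.75 ln(0.943263)
  = −0.75 × (-0.058410) = 0.043808 substitutions/site.
Under a molecular clock d = 2μt, so t = d/(2μ) = 0.043808 / (2 × 5.0 × 10^-8) = 0.44 million years.

0.44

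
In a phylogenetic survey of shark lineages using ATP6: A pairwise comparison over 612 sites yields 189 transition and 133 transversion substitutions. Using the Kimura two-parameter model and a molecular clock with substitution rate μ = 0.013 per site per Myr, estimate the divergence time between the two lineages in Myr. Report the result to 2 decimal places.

P = 189/612 ≈ 0.308824 and Q = 133/612 ≈ 0.21732.
Under the Kimura two-parameter model, d = −½ ln(1 − 2P − Q) − ¼ ln(1 − 2Q).
1 − 2P − Q = 0.165032, giving −½ ln(0.165032) = 0.900808.
1 − 2Q = 0.56536, giving −¼ ln(0.56536) = 0.142573.
d = 0.900808 + 0.142573 = 1.043381.
Under a molecular clock d = 2μt, so t = d/(2μ) = 1.043381 / (2 × 0.013) = 40.13 Myr.

40.13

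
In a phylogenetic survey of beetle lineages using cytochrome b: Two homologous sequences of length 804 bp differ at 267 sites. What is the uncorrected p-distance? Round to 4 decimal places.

p = 267/804 = 0.332089… ≈ 0.3321 (to 4 d.p.).

0.3321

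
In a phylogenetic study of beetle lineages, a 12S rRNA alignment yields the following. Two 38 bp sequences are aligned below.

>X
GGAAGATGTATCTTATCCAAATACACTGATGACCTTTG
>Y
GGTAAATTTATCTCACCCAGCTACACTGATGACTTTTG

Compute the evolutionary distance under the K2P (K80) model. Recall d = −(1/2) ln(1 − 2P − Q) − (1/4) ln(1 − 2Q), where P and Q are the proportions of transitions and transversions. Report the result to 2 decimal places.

0.25

Of 38 sites, 5 differences are transitions and 3 are transversions, so P = 5/38 ≈ 0.131579 and Q = 3/38 ≈ 0.078947.
Under the Kimura two-parameter model, d = −½ ln(1 − 2P − Q) − ¼ ln(1 − 2Q).
1 − 2P − Q = 0.657895, giving −½ ln(0.657895) = 0.209355.
1 − 2Q = 0.842106, giving −¼ ln(0.842106) = 0.042962.
d = 0.209355 + 0.042962 = 0.252317.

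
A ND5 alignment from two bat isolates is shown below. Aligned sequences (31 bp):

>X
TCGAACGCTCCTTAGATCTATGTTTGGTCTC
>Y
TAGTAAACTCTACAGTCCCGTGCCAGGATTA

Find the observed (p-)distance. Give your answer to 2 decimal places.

The sequences differ at 17 of 31 positions.
p = 17/31 = 0.548387… ≈ 0.55 (to 2 d.p.).

0.55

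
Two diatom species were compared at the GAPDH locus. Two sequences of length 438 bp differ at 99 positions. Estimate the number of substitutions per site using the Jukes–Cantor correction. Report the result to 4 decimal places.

0.2690

p = 99/438 ≈ 0.226027.
d = −(3/4) ln(1 − 4p/3) = −0.75 ln(1 − 0.301369) = −0.75 ln(0.698631)
  = −0.75 × (-0.358633) = 0.268975 substitutions/site.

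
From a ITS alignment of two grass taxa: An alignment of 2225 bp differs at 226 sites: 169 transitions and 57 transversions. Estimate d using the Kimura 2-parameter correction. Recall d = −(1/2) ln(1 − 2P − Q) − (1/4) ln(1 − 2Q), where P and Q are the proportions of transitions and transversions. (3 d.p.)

0.111

P = 169/2225 ≈ 0.075955 and Q = 57/2225 ≈ 0.025618.
Under the Kimura two-parameter model, d = −½ ln(1 − 2P − Q) − ¼ ln(1 − 2Q).
1 − 2P − Q = 0.822472, giving −½ ln(0.822472) = 0.097720.
1 − 2Q = 0.948764, giving −¼ ln(0.948764) = 0.013149.
d = 0.097720 + 0.013149 = 0.110869.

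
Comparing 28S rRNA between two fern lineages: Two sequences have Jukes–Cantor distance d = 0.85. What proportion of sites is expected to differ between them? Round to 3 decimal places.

p = (3/4)(1 − e^(−4d/3)) = 0.75 × (1 − e^(-1.133333)) = 0.75 × (1 − 0.321958) = 0.508532.

0.509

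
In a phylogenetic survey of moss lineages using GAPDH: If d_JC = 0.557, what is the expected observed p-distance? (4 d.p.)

0.3931

p = (3/4)(1 − e^(−4d/3)) = 0.75 × (1 − e^(-0.742667)) = 0.75 × (1 − 0.475843) = 0.393118.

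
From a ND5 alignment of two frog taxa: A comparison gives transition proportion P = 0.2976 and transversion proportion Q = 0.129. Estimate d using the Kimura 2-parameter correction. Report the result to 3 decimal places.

Under the Kimura two-parameter model, d = −½ ln(1 − 2P − Q) − ¼ ln(1 − 2Q).
1 − 2P − Q = 0.2758, giving −½ ln(0.2758) = 0.644040.
1 − 2Q = 0.742, giving −¼ ln(0.742) = 0.074602.
d = 0.644040 + 0.074602 = 0.718642.

0.719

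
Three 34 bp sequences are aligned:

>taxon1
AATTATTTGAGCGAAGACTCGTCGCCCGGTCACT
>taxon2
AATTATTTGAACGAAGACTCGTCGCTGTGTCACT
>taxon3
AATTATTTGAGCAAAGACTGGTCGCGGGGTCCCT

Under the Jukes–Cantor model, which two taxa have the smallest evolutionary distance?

taxon1 and taxon2

taxon1–taxon2: 4/34 differ, p = 0.118, d = 0.128.
taxon1–taxon3: 5/34 differ, p = 0.147, d = 0.164.
taxon2–taxon3: 6/34 differ, p = 0.176, d = 0.201.
The smallest distance is between taxon1 and taxon2.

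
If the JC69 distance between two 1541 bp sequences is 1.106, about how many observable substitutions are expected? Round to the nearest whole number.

891

Invert JC69: p = (3/4)(1 − e^(−4d/3)) = 0.75 × (1 − e^(-1.474667)) = 0.75 × (1 − 0.228855) = 0.578359.
Expected differing sites = pL ≈ 0.578359 × 1541 = 891.251219 ≈ 891.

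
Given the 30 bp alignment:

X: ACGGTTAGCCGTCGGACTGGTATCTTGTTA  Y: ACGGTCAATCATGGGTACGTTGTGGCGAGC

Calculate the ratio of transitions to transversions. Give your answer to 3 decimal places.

0.778

Transitions are A↔G and C↔T; transversions are all other mismatches.
Transitions: 7. Transversions: 9.
R = 7/9 = 0.777777… ≈ 0.778 (to 3 d.p.).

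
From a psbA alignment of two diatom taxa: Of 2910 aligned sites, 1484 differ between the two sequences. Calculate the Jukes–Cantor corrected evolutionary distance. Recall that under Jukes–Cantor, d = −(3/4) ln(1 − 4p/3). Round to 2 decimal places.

p = 1484/2910 ≈ 0.509966.
d = −(3/4) ln(1 − 4p/3) = −0.75 ln(1 − 0.679955) = −0.75 ln(0.320045)
  = −0.75 × (-1.139294) = 0.854471 substitutions/site.

0.85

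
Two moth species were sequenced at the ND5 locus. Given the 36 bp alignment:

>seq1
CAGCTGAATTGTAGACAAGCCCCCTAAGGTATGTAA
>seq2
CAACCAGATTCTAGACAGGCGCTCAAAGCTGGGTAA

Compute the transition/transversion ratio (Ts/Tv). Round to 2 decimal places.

Transitions are A↔G and C↔T; transversions are all other mismatches.
Transitions: 7. Transversions: 5.
R = 7/5 = 1.40.

1.40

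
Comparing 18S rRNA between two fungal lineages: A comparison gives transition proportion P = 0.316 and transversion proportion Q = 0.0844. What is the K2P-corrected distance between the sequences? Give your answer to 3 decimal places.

0.676

Under the Kimura two-parameter model, d = −½ ln(1 − 2P − Q) − ¼ ln(1 − 2Q).
1 − 2P − Q = 0.2836, giving −½ ln(0.2836) = 0.630095.
1 − 2Q = 0.8312, giving −¼ ln(0.8312) = 0.046221.
d = 0.630095 + 0.046221 = 0.676316.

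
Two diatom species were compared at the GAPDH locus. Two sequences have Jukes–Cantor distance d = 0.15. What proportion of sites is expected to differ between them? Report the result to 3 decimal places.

p = (3/4)(1 − e^(−4d/3)) = 0.75 × (1 − e^(-0.2)) = 0.75 × (1 − 0.818731) = 0.135952.

0.136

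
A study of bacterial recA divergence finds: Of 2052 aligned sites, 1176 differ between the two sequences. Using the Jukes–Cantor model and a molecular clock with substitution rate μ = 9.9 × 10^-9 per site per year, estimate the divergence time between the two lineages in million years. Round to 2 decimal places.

54.72

p = 1176/2052 ≈ 0.573099.
d = −(3/4) ln(1 − 4p/3) = −0.75 ln(1 − 0.764132) = −0.75 ln(0.235868)
  = −0.75 × (-1.444483) = 1.083362 substitutions/site.
Under a molecular clock d = 2μt, so t = d/(2μ) = 1.083362 / (2 × 9.9 × 10^-9) = 54.72 million years.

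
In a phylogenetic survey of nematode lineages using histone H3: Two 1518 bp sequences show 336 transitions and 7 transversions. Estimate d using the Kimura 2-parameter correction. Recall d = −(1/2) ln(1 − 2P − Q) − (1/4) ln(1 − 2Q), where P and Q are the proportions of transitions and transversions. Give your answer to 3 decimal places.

P = 336/1518 ≈ 0.221344 and Q = 7/1518 ≈ 0.004611.
Under the Kimura two-parameter model, d = −½ ln(1 − 2P − Q) − ¼ ln(1 − 2Q).
1 − 2P − Q = 0.552701, giving −½ ln(0.552701) = 0.296469.
1 − 2Q = 0.990778, giving −¼ ln(0.990778) = 0.002316.
d = 0.296469 + 0.002316 = 0.298785.

0.299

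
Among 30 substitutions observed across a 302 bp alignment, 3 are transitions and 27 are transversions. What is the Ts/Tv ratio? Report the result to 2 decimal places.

R = 3/27 = 0.111111… ≈ 0.11 (to 2 d.p.).

0.11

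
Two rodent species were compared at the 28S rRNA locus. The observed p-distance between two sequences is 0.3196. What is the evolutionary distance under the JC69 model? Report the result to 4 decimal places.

d = −(3/4) ln(1 − 4p/3) = −0.75 ln(1 − 0.426133) = −0.75 ln(0.573867)
  = −0.75 × (-0.555358) = 0.416519 substitutions/site.

0.4165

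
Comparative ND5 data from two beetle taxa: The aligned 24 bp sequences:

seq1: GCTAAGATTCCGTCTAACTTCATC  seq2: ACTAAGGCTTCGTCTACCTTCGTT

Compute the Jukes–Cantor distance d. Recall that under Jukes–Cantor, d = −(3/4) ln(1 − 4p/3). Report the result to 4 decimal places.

The sequences differ at 7 of 24 sites (1, 7, 8, 10, 17, 22, 24), so p = 7/24 ≈ 0.291667.
d = −(3/4) ln(1 − 4p/3) = −0.75 ln(1 − 0.388889) = −0.75 ln(0.611111)
  = −0.75 × (-0.492477) = 0.369358 substitutions/site.

0.3694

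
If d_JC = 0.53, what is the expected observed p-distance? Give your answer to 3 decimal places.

0.380

p = (3/4)(1 − e^(−4d/3)) = 0.75 × (1 − e^(-0.706667)) = 0.75 × (1 − 0.493286) = 0.380036.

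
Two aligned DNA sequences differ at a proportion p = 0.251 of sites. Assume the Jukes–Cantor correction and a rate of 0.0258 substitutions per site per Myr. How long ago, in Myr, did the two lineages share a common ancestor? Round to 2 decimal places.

5.92

d = −(3/4) ln(1 − 4p/3) = −0.75 ln(1 − 0.334667) = −0.75 ln(0.665333)
  = −0.75 × (-0.407468) = 0.305601 substitutions/site.
Under a molecular clock d = 2μt, so t = d/(2μ) = 0.305601 / (2 × 0.0258) = 5.92 Myr.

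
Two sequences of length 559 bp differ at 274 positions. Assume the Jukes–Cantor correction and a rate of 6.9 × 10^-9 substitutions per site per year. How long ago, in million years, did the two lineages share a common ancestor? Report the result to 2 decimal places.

p = 274/559 ≈ 0.490161.
d = −(3/4) ln(1 − 4p/3) = −0.75 ln(1 − 0.653548) = −0.75 ln(0.346452)
  = −0.75 × (-1.060011) = 0.795008 substitutions/site.
Under a molecular clock d = 2μt, so t = d/(2μ) = 0.795008 / (2 × 6.9 × 10^-9) = 57.61 million years.

57.61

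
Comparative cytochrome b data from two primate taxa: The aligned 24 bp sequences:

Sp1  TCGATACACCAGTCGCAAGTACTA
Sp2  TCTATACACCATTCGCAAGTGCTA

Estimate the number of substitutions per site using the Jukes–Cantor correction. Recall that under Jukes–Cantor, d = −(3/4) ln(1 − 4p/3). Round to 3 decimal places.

The sequences differ at 3 of 24 sites (3, 12, 21), so p = 3/24 = 0.125.
d = −(3/4) ln(1 − 4p/3) = −0.75 ln(1 − 0.166667) = −0.75 ln(0.833333)
  = −0.75 × (-0.182322) = 0.136742 substitutions/site.

0.137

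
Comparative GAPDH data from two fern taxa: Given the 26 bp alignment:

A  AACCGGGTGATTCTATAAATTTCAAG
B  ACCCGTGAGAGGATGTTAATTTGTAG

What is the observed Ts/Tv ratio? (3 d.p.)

Transitions are A↔G and C↔T; transversions are all other mismatches.
Transitions: 1. Transversions: 9.
R = 1/9 = 0.111111… ≈ 0.111 (to 3 d.p.).

0.111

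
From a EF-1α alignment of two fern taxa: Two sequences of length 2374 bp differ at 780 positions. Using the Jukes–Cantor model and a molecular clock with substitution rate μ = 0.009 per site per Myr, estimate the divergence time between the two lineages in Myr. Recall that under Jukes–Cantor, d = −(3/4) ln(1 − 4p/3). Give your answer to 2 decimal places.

p = 780/2374 ≈ 0.328559.
d = −(3/4) ln(1 − 4p/3) = −0.75 ln(1 − 0.438079) = −0.75 ln(0.561921)
  = −0.75 × (-0.576394) = 0.432296 substitutions/site.
Under a molecular clock d = 2μt, so t = d/(2μ) = 0.432296 / (2 × 0.009) = 24.02 Myr.

24.02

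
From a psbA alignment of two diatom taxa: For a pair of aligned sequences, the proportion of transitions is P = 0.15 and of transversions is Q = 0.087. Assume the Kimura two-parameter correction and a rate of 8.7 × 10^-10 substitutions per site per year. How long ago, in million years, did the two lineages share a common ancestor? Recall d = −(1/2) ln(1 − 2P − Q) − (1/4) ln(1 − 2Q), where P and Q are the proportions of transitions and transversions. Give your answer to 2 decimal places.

168.09

Under the Kimura two-parameter model, d = −½ ln(1 − 2P − Q) − ¼ ln(1 − 2Q).
1 − 2P − Q = 0.613, giving −½ ln(0.613) = 0.244695.
1 − 2Q = 0.826, giving −¼ ln(0.826) = 0.047790.
d = 0.244695 + 0.047790 = 0.292485.
Under a molecular clock d = 2μt, so t = d/(2μ) = 0.292485 / (2 × 8.7 × 10^-10) = 168.09 million years.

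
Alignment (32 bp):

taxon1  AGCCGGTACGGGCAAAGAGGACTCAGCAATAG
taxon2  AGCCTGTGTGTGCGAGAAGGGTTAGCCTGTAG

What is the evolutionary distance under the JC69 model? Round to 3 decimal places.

The sequences differ at 14 of 32 sites, so p = 14/32 = 0.4375.
d = −(3/4) ln(1 − 4p/3) = −0.75 ln(1 − 0.583333) = −0.75 ln(0.416667)
  = −0.75 × (-0.875468) = 0.656601 substitutions/site.

0.657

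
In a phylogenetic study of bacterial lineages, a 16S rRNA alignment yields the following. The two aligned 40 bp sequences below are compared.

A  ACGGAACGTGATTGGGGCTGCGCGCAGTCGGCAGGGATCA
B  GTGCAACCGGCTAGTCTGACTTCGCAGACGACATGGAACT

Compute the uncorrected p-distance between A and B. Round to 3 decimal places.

The sequences differ at 20 of 40 positions.
p = 20/40 = 0.500.

0.500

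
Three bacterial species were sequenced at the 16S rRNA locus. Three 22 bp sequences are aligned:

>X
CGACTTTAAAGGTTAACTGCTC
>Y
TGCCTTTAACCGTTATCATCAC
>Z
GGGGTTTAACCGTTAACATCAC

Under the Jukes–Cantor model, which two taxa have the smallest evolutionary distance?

X–Y: 8/22 differ, p = 0.364, d = 0.497.
X–Z: 8/22 differ, p = 0.364, d = 0.497.
Y–Z: 4/22 differ, p = 0.182, d = 0.208.
The smallest distance is between Y and Z.

Y and Z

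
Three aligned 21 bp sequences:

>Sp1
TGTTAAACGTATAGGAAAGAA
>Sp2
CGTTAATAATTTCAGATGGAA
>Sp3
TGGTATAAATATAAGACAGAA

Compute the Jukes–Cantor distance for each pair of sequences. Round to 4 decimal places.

Sp1–Sp2: 9/21 sites differ → p ≈ 0.428571, d = −0.75 ln(1 − 0.571428) = 0.635472 ≈ 0.6355.
Sp1–Sp3: 6/21 sites differ → p ≈ 0.285714, d = −0.75 ln(1 − 0.380952) = 0.359679 ≈ 0.3597.
Sp2–Sp3: 8/21 sites differ → p ≈ 0.380952, d = −0.75 ln(1 − 0.507936) = 0.531860 ≈ 0.5319.

d(Sp1,Sp2) = 0.6355, d(Sp1,Sp3) = 0.3597, d(Sp2,Sp3) = 0.5319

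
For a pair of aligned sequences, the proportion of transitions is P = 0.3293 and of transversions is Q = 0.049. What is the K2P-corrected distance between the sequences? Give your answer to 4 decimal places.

Under the Kimura two-parameter model, d = −½ ln(1 − 2P − Q) − ¼ ln(1 − 2Q).
1 − 2P − Q = 0.2924, giving −½ ln(0.2924) = 0.614816.
1 − 2Q = 0.902, giving −¼ ln(0.902) = 0.025785.
d = 0.614816 + 0.025785 = 0.640601.

0.6406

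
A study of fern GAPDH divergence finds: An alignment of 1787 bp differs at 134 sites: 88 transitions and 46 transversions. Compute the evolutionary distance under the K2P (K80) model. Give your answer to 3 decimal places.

0.080

P = 88/1787 ≈ 0.049245 and Q = 46/1787 ≈ 0.025741.
Under the Kimura two-parameter model, d = −½ ln(1 − 2P − Q) − ¼ ln(1 − 2Q).
1 − 2P − Q = 0.875769, giving −½ ln(0.875769) = 0.066326.
1 − 2Q = 0.948518, giving −¼ ln(0.948518) = 0.013214.
d = 0.066326 + 0.013214 = 0.079540.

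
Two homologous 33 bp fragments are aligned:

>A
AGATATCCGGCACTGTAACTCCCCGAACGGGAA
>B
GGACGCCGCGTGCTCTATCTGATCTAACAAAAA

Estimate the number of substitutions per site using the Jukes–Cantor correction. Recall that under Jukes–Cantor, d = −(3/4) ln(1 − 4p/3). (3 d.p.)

0.871

The sequences differ at 17 of 33 sites, so p = 17/33 ≈ 0.515152.
d = −(3/4) ln(1 − 4p/3) = −0.75 ln(1 − 0.686869) = −0.75 ln(0.313131)
  = −0.75 × (-1.161134) = 0.870851 substitutions/site.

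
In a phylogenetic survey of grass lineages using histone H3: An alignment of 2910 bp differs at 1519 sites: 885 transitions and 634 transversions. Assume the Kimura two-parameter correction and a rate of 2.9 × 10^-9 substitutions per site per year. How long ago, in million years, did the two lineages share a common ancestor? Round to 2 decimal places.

P = 885/2910 ≈ 0.304124 and Q = 634/2910 ≈ 0.217869.
Under the Kimura two-parameter model, d = −½ ln(1 − 2P − Q) − ¼ ln(1 − 2Q).
1 − 2P − Q = 0.173883, giving −½ ln(0.173883) = 0.874686.
1 − 2Q = 0.564262, giving −¼ ln(0.564262) = 0.143059.
d = 0.874686 + 0.143059 = 1.017745.
Under a molecular clock d = 2μt, so t = d/(2μ) = 1.017745 / (2 × 2.9 × 10^-9) = 175.47 million years.

175.47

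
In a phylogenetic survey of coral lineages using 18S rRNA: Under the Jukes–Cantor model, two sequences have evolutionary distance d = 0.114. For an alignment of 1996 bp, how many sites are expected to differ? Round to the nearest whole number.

Invert JC69: p = (3/4)(1 − e^(−4d/3)) = 0.75 × (1 − e^(-0.152)) = 0.75 × (1 − 0.858988) = 0.105759.
Expected differing sites = pL ≈ 0.105759 × 1996 = 211.094964 ≈ 211.

211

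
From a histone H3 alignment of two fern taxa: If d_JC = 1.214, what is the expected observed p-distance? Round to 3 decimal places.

0.601

p = (3/4)(1 − e^(−4d/3)) = 0.75 × (1 − e^(-1.618667)) = 0.75 × (1 − 0.198163) = 0.601378.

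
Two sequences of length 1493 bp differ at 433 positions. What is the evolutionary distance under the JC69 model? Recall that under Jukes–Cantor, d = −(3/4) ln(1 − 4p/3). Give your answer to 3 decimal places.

p = 433/1493 ≈ 0.29002.
d = −(3/4) ln(1 − 4p/3) = −0.75 ln(1 − 0.386693) = −0.75 ln(0.613307)
  = −0.75 × (-0.488890) = 0.366668 substitutions/site.

0.367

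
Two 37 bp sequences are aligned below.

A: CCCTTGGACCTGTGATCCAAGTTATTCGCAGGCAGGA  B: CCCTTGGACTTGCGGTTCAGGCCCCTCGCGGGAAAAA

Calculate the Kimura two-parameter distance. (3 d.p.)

0.552

Of 37 sites, 11 differences are transitions and 2 are transversions, so P = 11/37 ≈ 0.297297 and Q = 2/37 ≈ 0.054054.
Under the Kimura two-parameter model, d = −½ ln(1 − 2P − Q) − ¼ ln(1 − 2Q).
1 − 2P − Q = 0.351352, giving −½ ln(0.351352) = 0.522983.
1 − 2Q = 0.891892, giving −¼ ln(0.891892) = 0.028603.
d = 0.522983 + 0.028603 = 0.551586.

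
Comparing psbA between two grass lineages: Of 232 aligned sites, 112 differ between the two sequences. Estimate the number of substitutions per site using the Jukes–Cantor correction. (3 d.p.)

0.774

p = 112/232 ≈ 0.482759.
d = −(3/4) ln(1 − 4p/3) = −0.75 ln(1 − 0.643679) = −0.75 ln(0.356321)
  = −0.75 × (-1.031923) = 0.773942 substitutions/site.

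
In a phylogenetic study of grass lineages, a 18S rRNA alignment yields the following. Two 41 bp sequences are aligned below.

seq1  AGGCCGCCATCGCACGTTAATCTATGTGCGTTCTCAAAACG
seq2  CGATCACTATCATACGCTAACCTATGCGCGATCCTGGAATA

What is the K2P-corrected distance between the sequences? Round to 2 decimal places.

0.78

Of 41 sites, 15 differences are transitions and 2 are transversions, so P = 15/41 ≈ 0.365854 and Q = 2/41 ≈ 0.04878.
Under the Kimura two-parameter model, d = −½ ln(1 − 2P − Q) − ¼ ln(1 − 2Q).
1 − 2P − Q = 0.219512, giving −½ ln(0.219512) = 0.758174.
1 − 2Q = 0.90244, giving −¼ ln(0.90244) = 0.025663.
d = 0.758174 + 0.025663 = 0.783837.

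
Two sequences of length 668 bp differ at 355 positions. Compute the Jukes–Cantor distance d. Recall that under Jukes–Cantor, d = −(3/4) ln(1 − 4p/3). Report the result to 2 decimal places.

p = 355/668 ≈ 0.531437.
d = −(3/4) ln(1 − 4p/3) = −0.75 ln(1 − 0.708583) = −0.75 ln(0.291417)
  = −0.75 × (-1.233000) = 0.924750 substitutions/site.

0.92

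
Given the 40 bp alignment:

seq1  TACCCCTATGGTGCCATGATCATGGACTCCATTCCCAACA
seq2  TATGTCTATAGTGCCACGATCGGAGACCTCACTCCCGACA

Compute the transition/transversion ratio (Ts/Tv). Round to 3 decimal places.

Transitions are A↔G and C↔T; transversions are all other mismatches.
Transitions: 10. Transversions: 2.
R = 10/2 = 5.000.

5.000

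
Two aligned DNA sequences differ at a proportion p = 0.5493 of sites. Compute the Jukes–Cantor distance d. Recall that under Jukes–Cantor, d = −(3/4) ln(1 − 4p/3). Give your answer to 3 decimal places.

0.989

d = −(3/4) ln(1 − 4p/3) = −0.75 ln(1 − 0.7324) = −0.75 ln(0.2676)
  = −0.75 × (-1.318262) = 0.988697 substitutions/site.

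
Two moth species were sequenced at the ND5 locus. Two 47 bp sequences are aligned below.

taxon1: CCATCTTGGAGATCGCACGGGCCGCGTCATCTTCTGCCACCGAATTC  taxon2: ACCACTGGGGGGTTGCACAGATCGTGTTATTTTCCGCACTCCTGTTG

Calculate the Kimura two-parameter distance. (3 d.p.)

0.726

Of 47 sites, 12 differences are transitions and 9 are transversions, so P = 12/47 ≈ 0.255319 and Q = 9/47 ≈ 0.191489.
Under the Kimura two-parameter model, d = −½ ln(1 − 2P − Q) − ¼ ln(1 − 2Q).
1 − 2P − Q = 0.297873, giving −½ ln(0.297873) = 0.605544.
1 − 2Q = 0.617022, giving −¼ ln(0.617022) = 0.120713.
d = 0.605544 + 0.120713 = 0.726257.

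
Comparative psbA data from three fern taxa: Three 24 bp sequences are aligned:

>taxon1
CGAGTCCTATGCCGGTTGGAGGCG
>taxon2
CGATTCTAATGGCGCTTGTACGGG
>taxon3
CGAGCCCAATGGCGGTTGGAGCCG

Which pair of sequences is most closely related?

taxon1–taxon2: 8/24 differ, p = 0.333, d = 0.441.
taxon1–taxon3: 4/24 differ, p = 0.167, d = 0.188.
taxon2–taxon3: 8/24 differ, p = 0.333, d = 0.441.
The smallest distance is between taxon1 and taxon3.

taxon1 and taxon3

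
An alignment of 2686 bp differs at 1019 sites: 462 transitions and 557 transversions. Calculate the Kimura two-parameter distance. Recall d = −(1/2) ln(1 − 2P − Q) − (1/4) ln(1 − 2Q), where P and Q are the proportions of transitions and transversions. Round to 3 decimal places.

0.535

P = 462/2686 ≈ 0.172003 and Q = 557/2686 ≈ 0.207372.
Under the Kimura two-parameter model, d = −½ ln(1 − 2P − Q) − ¼ ln(1 − 2Q).
1 − 2P − Q = 0.448622, giving −½ ln(0.448622) = 0.400787.
1 − 2Q = 0.585256, giving −¼ ln(0.585256) = 0.133926.
d = 0.400787 + 0.133926 = 0.534713.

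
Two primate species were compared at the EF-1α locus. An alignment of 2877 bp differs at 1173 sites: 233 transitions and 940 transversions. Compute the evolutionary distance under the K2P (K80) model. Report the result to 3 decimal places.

P = 233/2877 ≈ 0.080987 and Q = 940/2877 ≈ 0.326729.
Under the Kimura two-parameter model, d = −½ ln(1 − 2P − Q) − ¼ ln(1 − 2Q).
1 − 2P − Q = 0.511297, giving −½ ln(0.511297) = 0.335402.
1 − 2Q = 0.346542, giving −¼ ln(0.346542) = 0.264938.
d = 0.335402 + 0.264938 = 0.600340.

0.600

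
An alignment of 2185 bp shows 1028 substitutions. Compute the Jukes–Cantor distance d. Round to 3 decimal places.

p = 1028/2185 ≈ 0.470481.
d = −(3/4) ln(1 − 4p/3) = −0.75 ln(1 − 0.627308) = −0.75 ln(0.372692)
  = −0.75 × (-0.987003) = 0.740252 substitutions/site.

0.740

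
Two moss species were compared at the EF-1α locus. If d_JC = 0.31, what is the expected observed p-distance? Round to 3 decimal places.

p = (3/4)(1 − e^(−4d/3)) = 0.75 × (1 − e^(-0.413333)) = 0.75 × (1 − 0.661442) = 0.253919.

0.254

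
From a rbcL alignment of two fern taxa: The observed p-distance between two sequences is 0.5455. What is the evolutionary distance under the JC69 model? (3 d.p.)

d = −(3/4) ln(1 − 4p/3) = −0.75 ln(1 − 0.727333) = −0.75 ln(0.272667)
  = −0.75 × (-1.299504) = 0.974628 substitutions/site.

0.975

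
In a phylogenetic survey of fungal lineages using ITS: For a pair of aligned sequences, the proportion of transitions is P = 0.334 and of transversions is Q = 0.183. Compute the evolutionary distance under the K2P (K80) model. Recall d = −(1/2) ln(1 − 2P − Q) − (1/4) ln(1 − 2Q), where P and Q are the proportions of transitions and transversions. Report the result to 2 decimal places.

Under the Kimura two-parameter model, d = −½ ln(1 − 2P − Q) − ¼ ln(1 − 2Q).
1 − 2P − Q = 0.149, giving −½ ln(0.149) = 0.951904.
1 − 2Q = 0.634, giving −¼ ln(0.634) = 0.113927.
d = 0.951904 + 0.113927 = 1.065831.

1.07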